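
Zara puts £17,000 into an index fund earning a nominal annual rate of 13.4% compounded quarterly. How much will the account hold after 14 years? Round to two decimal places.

£107,605.84

Growth factor = (1 + 0.0335)^56 ≈ 6.32975548737.
A ≈ 17,000 × 6.32975548737 ≈ 107,605.8433.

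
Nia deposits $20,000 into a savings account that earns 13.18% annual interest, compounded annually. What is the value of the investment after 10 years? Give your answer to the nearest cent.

$68,980.59

Growth factor = (1 + 0.1318)^10 ≈ 3.449029397.
A ≈ 20,000 × 3.449029397 ≈ 68,980.5879.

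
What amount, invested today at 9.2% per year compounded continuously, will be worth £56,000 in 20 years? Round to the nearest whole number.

P = A·e^(−rt) = 56,000·e^(−1.84).
e^(−1.84) ≈ 0.15881742611, so P ≈ 8,893.7759.

£8,894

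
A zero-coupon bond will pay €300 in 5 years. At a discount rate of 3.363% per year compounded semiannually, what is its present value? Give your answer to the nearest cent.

Periodic rate = 3.363%/2 = 0.016815; 10 periods.
P = 300/(1 + 0.016815)^10 ≈ 300/1.18146114 ≈ 253.9229.

€253.92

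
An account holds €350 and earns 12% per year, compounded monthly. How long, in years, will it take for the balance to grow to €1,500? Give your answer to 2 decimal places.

12.19 years

(1 + 0.01)^(12t) = 1,500/350 = 4.2857.
12t·ln(1 + 0.01) = ln(4.2857); 12t = 1.4553/0.00995033 ≈ 146.2552.
t ≈ 12.1879 years.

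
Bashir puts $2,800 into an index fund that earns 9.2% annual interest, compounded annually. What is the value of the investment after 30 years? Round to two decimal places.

Growth factor = (1 + 0.092)^30 ≈ 14.017777138.
A ≈ 2,800 × 14.017777138 ≈ 39,249.7760.

$39,249.78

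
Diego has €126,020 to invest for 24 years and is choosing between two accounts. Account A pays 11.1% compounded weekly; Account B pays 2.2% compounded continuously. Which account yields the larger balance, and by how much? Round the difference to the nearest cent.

A: (1 + 0.111/52)^1248 ≈ 14.31289289457, so 126,020 × 14.31289289457 ≈ 1,803,710.7626.
B: e^(0.022·24) = e^0.528 ≈ 1.6955378396, so 126,020 × 1.6955378396 ≈ 213,671.6785.
Difference ≈ 1,590,039.0840 in favor of A.

Account A, by €1,590,039.08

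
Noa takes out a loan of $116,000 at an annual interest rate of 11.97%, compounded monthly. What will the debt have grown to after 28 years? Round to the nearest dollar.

$3,257,074

Growth factor = (1 + 0.009975)^336 ≈ 28.07822126952.
A ≈ 116,000 × 28.07822126952 ≈ 3,257,073.6673.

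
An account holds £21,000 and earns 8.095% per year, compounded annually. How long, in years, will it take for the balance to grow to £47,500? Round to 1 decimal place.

10.5 years

(1 + 0.08095)^t = 47,500/21,000 = 2.2619.
t·ln(1 + 0.08095) = ln(2.2619); t = 0.81621/0.0778403 ≈ 10.4857.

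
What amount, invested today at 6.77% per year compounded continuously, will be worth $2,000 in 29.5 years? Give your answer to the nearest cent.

P = A·e^(−rt) = 2,000·e^(−1.99715).
e^(−1.99715) ≈ 0.1357215389, so P ≈ 271.4431.

$271.44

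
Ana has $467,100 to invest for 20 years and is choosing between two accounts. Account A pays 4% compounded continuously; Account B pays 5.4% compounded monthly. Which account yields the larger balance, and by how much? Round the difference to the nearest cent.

Account A growth factor: e^(0.04·20) = e^0.8 ≈ 2.225540928492; balance ≈ 1,039,550.1677.
Account B growth factor: (1 + 0.0045)^240 ≈ 2.937554009413; balance ≈ 1,372,131.4778.
Account B is larger by 332,581.3101.

Account B, by $332,581.31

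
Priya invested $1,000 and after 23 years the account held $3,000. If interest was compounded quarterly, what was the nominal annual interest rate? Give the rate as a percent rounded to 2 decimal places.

(1 + r/4)^92 = 3,000/1,000 = 3.
1 + r/4 = 3^(1/92) ≈ 1.012013, so r/4 ≈ 0.012013.
r ≈ 4·0.012013 = 4.80521%.

4.81%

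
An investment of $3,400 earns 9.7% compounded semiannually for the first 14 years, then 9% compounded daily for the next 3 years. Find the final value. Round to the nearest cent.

$16,774.14

Phase 1: 3,400·(1 + 0.0485)^28 ≈ 12,805.4573.
Phase 2: 12,805.4573·(1 + 0.09/365)^1095 ≈ 16,774.1355.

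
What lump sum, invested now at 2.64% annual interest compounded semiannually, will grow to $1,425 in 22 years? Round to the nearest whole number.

$800

Periodic rate = 2.64%/2 = 0.0132; 44 periods.
P = 1,425/(1 + 0.0132)^44 ≈ 1,425/1.780688563 ≈ 800.2522.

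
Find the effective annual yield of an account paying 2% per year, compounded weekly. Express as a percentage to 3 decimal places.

One year is 52 periods at 0.000384615 each: (1 + 0.000384615)^52 ≈ 1.020197.
EAR = 1.020197 − 1 ≈ 2.01974%.

2.020%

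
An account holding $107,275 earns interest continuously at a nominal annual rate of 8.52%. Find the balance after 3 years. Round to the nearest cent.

A = P·e^(rt) = 107,275·e^(0.0852·3) = 107,275·e^0.2556.
e^0.2556 ≈ 1.29123613017, so A ≈ 138,517.3559.

$138,517.36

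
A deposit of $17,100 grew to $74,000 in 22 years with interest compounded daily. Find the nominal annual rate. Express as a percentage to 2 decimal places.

The 8030-period growth factor is 74,000/17,100 = 4.32749.
r/365 = 4.32749^(1/8030) − 1 ≈ 0.000182456, so r ≈ 365·0.000182456 = 6.65964%.

6.66%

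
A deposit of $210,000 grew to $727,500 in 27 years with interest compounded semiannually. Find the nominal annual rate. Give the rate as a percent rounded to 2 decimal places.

4.66%

(1 + r/2)^54 = 727,500/210,000 = 3.46429.
1 + r/2 = 3.46429^(1/54) ≈ 1.023276, so r/2 ≈ 0.0232761.
r ≈ 2·0.0232761 = 4.65523%.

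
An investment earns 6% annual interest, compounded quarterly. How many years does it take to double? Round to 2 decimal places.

11.64 years

(1 + 0.015)^(4t) = 2.
4t = ln 2 / ln(1 + 0.015) ≈ 0.69315/0.0148886 ≈ 46.5555.
t ≈ 11.6389.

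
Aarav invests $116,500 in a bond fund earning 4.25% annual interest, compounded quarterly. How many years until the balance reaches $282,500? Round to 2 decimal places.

20.95 years

We need (1 + 0.010625)^(4t) = 2.4249, so 4t = ln 2.4249 / ln 1.010625 ≈ 83.8103.
t ≈ 83.8103/4 = 20.9526 years.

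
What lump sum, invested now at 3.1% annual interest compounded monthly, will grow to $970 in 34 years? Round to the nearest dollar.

$339

Growth factor = (1 + 0.031/12)^408 ≈ 2.86520793.
P = 970/2.86520793 ≈ 338.5444.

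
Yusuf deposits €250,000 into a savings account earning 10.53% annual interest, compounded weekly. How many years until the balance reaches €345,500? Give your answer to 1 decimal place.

3.1 years

(1 + 0.002025)^(52t) = 345,500/250,000 = 1.382.
52t·ln(1 + 0.002025) = ln(1.382); 52t = 0.32353/0.00202295 ≈ 159.9305.
t ≈ 3.0756 years.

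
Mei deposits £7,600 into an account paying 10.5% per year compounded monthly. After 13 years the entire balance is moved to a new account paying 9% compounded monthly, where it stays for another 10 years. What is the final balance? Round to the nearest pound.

After 13 years at 10.5%: 7,600 × 3.8925432428 ≈ 29,583.3286.
Then 10 years at 9%: 29,583.3286 × 2.4513570781 ≈ 72,519.3021.

£72,519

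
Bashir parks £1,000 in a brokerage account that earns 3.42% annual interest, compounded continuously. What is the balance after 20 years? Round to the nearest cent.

A = P·e^(rt) = 1,000·e^(0.0342·20) = 1,000·e^0.684.
e^0.684 ≈ 1.981789055, so A ≈ 1,981.7891.

£1,981.79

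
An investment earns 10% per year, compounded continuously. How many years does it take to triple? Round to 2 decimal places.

10.99 years

e^(0.1t) = 3, so 0.1t = ln 3 ≈ 1.0986.
t ≈ 1.0986/0.1 ≈ 10.9861.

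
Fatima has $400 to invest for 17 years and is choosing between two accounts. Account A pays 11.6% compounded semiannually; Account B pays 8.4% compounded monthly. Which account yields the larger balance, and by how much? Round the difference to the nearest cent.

Account A, by $1,060.16

Account A growth factor: (1 + 0.058)^34 ≈ 6.800059328; balance ≈ 2,720.0237.
Account B growth factor: (1 + 0.007)^204 ≈ 4.149655016; balance ≈ 1,659.8620.
Account A is larger by 1,060.1617.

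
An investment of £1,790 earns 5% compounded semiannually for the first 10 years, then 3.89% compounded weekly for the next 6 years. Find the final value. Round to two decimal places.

£3,703.88

Phase 1: 1,790·(1 + 0.025)^20 ≈ 2,933.1234.
Phase 2: 2,933.1234·(1 + 0.0389/52)^312 ≈ 3,703.8789.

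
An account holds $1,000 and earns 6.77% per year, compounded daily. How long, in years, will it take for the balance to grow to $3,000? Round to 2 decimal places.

We need (1 + 0.000185479)^(365t) = 3, so 365t = ln 3 / ln 1.000185 ≈ 5923.6436.
t ≈ 5923.6436/365 = 16.2292 years.

16.23 years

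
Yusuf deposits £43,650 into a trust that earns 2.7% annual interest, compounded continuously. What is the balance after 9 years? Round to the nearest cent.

£55,656.75

A = P·e^(rt) = 43,650·e^(0.027·9) = 43,650·e^0.243.
e^0.243 ≈ 1.2750686241, so A ≈ 55,656.7454.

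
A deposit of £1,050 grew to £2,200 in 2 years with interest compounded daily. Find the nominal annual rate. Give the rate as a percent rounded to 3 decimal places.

37.002%

(1 + r/365)^730 = 2,200/1,050 = 2.09524.
1 + r/365 = 2.09524^(1/730) ≈ 1.001014, so r/365 ≈ 0.00101376.
r ≈ 365·0.00101376 = 37.00210%.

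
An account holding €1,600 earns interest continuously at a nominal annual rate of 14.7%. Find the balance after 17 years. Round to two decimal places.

A = P·e^(rt) = 1,600·e^(0.147·17) = 1,600·e^2.499.
e^2.499 ≈ 12.170317556, so A ≈ 19,472.5081.

€19,472.51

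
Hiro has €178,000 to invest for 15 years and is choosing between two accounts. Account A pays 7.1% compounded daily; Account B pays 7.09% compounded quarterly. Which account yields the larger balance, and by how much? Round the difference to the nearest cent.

Account A, by €5,500.94

Account A growth factor: (1 + 0.071/365)^5475 ≈ 2.90053856332; balance ≈ 516,295.8643.
Account B growth factor: (1 + 0.017725)^60 ≈ 2.86963443359; balance ≈ 510,794.9292.
Account A is larger by 5,500.9351.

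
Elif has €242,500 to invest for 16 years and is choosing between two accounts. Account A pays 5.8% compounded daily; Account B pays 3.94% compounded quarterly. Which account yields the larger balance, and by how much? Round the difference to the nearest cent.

Account A, by €159,245.34

Account A growth factor: (1 + 0.058/365)^5840 ≈ 2.52925875172; balance ≈ 613,345.2473.
Account B growth factor: (1 + 0.00985)^64 ≈ 1.87257692728; balance ≈ 454,099.9049.
Account A is larger by 159,245.3424.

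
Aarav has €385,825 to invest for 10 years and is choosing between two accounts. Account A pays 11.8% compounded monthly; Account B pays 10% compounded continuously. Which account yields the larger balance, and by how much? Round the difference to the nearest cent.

Account A, by €199,621.38

Account A growth factor: (1 + 0.118/12)^120 ≈ 3.235670232741; balance ≈ 1,248,402.4675.
Account B growth factor: e^(0.1·10) = e^1 ≈ 2.718281828459; balance ≈ 1,048,781.0865.
Account A is larger by 199,621.3811.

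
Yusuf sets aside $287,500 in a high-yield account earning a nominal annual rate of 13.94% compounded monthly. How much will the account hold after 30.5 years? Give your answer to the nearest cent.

$19,700,852.14

Periodic rate = 13.94%/12 = 0.0116167; periods = 12·30.5 = 366.
A = 287,500·(1 + 0.1394/12)^366 ≈ 287,500·68.524703105494 ≈ 19,700,852.1428.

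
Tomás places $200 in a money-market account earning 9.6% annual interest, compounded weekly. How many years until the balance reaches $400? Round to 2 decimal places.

We need (1 + 0.00184615)^(52t) = 2, so 52t = ln 2 / ln 1.001846 ≈ 375.8012.
t ≈ 375.8012/52 = 7.2269 years.

7.23 years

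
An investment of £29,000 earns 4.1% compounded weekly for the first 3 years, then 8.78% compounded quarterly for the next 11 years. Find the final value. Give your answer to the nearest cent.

After 3 years at 4.1%: 29,000 × 1.1308296141 ≈ 32,794.0588.
Then 11 years at 8.78%: 32,794.0588 × 2.5995879296 ≈ 85,251.0394.

£85,251.04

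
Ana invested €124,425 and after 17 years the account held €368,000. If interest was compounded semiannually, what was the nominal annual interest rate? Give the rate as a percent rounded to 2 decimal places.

(1 + r/2)^34 = 368,000/124,425 = 2.9576.
1 + r/2 = 2.9576^(1/34) ≈ 1.032408, so r/2 ≈ 0.0324076.
r ≈ 2·0.0324076 = 6.48151%.

6.48%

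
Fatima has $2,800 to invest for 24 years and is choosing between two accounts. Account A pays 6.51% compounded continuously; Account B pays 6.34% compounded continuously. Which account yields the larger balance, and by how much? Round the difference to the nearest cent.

Account A, by $533.99

Account A growth factor: e^(0.0651·24) = e^1.5624 ≈ 4.7702561325; balance ≈ 13,356.7172.
Account B growth factor: e^(0.0634·24) = e^1.5216 ≈ 4.579546611; balance ≈ 12,822.7305.
Account A is larger by 533.9867.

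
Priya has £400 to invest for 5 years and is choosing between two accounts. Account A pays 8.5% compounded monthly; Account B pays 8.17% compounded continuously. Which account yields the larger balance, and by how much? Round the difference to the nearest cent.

A: (1 + 0.085/12)^60 ≈ 1.5273006, so 400 × 1.5273006 ≈ 610.9202.
B: e^(0.0817·5) = e^0.4085 ≈ 1.50455925, so 400 × 1.50455925 ≈ 601.8237.
Difference ≈ 9.0965 in favor of A.

Account A, by £9.10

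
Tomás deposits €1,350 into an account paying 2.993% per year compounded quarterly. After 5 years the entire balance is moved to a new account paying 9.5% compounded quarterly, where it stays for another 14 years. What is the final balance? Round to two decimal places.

After 5 years at 2.993%: 1,350 × 1.16078082 ≈ 1,567.0541.
Then 14 years at 9.5%: 1,567.0541 × 3.722710181 ≈ 5,833.6883.

€5,833.69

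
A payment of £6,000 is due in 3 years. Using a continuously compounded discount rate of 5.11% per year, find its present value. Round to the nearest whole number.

P = A·e^(−rt) = 6,000·e^(−0.1533).
e^(−0.1533) ≈ 0.8578723215, so P ≈ 5,147.2339.

£5,147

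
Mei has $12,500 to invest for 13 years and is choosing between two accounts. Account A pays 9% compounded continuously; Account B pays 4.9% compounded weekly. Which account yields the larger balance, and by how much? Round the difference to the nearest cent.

Account A, by $16,647.00

A: e^(0.09·13) = e^1.17 ≈ 3.2219926385, so 12,500 × 3.2219926385 ≈ 40,274.9080.
B: (1 + 0.049/52)^676 ≈ 1.8902329272, so 12,500 × 1.8902329272 ≈ 23,627.9116.
Difference ≈ 16,646.9964 in favor of A.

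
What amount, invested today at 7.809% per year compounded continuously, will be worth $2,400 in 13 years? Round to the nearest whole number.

$870

P = A·e^(−rt) = 2,400·e^(−1.01517).
e^(−1.01517) ≈ 0.3623408267, so P ≈ 869.6180.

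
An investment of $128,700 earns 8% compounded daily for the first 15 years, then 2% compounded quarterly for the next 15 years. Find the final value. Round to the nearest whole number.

After 15 years at 8%: 128,700 × 3.31968039711 ≈ 427,242.8671.
Then 15 years at 2%: 427,242.8671 × 1.34885015255 ≈ 576,286.6065.

$576,287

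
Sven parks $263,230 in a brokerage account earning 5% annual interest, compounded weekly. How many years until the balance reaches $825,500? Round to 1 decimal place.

22.9 years

(1 + 0.000961538)^(52t) = 825,500/263,230 = 3.136.
52t·ln(1 + 0.000961538) = ln(3.136); 52t = 1.143/0.000961076 ≈ 1189.2509.
t ≈ 22.8702 years.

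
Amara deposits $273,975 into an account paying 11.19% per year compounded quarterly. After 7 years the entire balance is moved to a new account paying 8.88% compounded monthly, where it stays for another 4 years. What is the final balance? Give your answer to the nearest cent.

Phase 1: 273,975·(1 + 0.027975)^28 ≈ 593,229.0591.
Phase 2: 593,229.0591·(1 + 0.0074)^48 ≈ 845,115.0771.

$845,115.08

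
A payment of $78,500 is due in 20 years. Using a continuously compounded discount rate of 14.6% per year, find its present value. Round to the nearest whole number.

P = A·e^(−rt) = 78,500·e^(−2.92).
e^(−2.92) ≈ 0.0539336873, so P ≈ 4,233.7945.

$4,234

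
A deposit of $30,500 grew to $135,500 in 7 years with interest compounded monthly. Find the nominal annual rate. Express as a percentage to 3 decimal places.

The 84-period growth factor is 135,500/30,500 = 4.44262.
r/12 = 4.44262^(1/84) − 1 ≈ 0.0179114, so r ≈ 12·0.0179114 = 21.49372%.

21.494%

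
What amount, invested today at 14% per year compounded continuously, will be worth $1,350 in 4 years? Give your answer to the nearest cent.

$771.13

P = A·e^(−rt) = 1,350·e^(−0.56).
e^(−0.56) ≈ 0.5712090638, so P ≈ 771.1322.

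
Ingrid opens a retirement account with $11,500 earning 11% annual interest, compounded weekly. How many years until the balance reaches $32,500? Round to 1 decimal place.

We need (1 + 0.00211538)^(52t) = 2.8261, so 52t = ln 2.8261 / ln 1.002115 ≈ 491.6323.
t ≈ 491.6323/52 = 9.4545 years.

9.5 years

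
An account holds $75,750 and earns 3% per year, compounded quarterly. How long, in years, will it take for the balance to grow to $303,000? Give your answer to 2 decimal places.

We need (1 + 0.0075)^(4t) = 4, so 4t = ln 4 / ln 1.0075 ≈ 185.5315.
t ≈ 185.5315/4 = 46.3829 years.

46.38 years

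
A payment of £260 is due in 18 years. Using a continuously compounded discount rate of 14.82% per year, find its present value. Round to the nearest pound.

P = A·e^(−rt) = 260·e^(−2.6676).
e^(−2.6676) ≈ 0.0694186303, so P ≈ 18.0488.

£18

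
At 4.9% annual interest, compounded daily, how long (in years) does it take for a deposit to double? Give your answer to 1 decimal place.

(1 + 0.000134247)^(365t) = 2.
365t = ln 2 / ln(1 + 0.000134247) ≈ 0.69315/0.000134238 ≈ 5163.5858.
t ≈ 14.1468.

14.1 years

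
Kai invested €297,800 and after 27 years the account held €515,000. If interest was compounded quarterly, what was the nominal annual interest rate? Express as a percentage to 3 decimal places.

(1 + r/4)^108 = 515,000/297,800 = 1.72935.
1 + r/4 = 1.72935^(1/108) ≈ 1.005085, so r/4 ≈ 0.00508459.
r ≈ 4·0.00508459 = 2.03384%.

2.034%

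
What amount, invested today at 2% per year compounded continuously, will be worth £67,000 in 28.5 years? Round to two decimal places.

£37,890.20

P = A·e^(−rt) = 67,000·e^(−0.57).
e^(−0.57) ≈ 0.5655254387, so P ≈ 37,890.2044.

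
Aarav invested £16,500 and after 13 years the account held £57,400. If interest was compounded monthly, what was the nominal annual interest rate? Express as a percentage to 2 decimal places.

9.63%

The 156-period growth factor is 57,400/16,500 = 3.47879.
r/12 = 3.47879^(1/156) − 1 ≈ 0.00802358, so r ≈ 12·0.00802358 = 9.62830%.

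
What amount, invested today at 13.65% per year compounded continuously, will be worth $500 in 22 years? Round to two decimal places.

P = A·e^(−rt) = 500·e^(−3.003).
e^(−3.003) ≈ 0.049637931, so P ≈ 24.8190.

$24.82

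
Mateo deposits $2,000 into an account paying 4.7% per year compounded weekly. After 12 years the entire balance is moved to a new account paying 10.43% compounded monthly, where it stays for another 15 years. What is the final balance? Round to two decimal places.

$16,687.04

After 12 years at 4.7%: 2,000 × 1.7572415332 ≈ 3,514.4831.
Then 15 years at 10.43%: 3,514.4831 × 4.7480788588 ≈ 16,687.0427.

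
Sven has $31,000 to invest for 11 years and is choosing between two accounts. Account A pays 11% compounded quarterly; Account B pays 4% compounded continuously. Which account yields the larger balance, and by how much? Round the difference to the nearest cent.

Account A growth factor: (1 + 0.0275)^44 ≈ 3.29913847129; balance ≈ 102,273.2926.
Account B growth factor: e^(0.04·11) = e^0.44 ≈ 1.5527072185; balance ≈ 48,133.9238.
Account A is larger by 54,139.3688.

Account A, by $54,139.37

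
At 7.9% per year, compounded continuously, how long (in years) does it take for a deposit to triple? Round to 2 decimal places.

e^(0.079t) = 3, so 0.079t = ln 3 ≈ 1.0986.
t ≈ 1.0986/0.079 ≈ 13.9065.

13.91 years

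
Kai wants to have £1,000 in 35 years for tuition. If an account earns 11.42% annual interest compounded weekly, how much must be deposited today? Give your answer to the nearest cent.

Periodic rate = 11.42%/52 = 0.00219615; 1820 periods.
P = 1,000/(1 + 0.1142/52)^1820 ≈ 1,000/54.1965581 ≈ 18.4514.

£18.45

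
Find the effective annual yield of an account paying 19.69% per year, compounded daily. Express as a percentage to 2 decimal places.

21.76%

EAR = (1 + 19.69%/365)^365 − 1 = (1 + 0.000539452)^365 − 1.
(1 + 0.000539452)^365 ≈ 1.217558, so EAR ≈ 21.75576%.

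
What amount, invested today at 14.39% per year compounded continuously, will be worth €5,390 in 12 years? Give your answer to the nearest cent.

P = A·e^(−rt) = 5,390·e^(−1.7268).
e^(−1.7268) ≈ 0.1778526287, so P ≈ 958.6257.

€958.63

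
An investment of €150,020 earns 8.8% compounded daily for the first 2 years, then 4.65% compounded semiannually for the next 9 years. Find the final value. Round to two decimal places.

€270,549.87

After 2 years at 8.8%: 150,020 × 1.1924127637 ≈ 178,885.7628.
Then 9 years at 4.65%: 178,885.7628 × 1.51241703273 ≈ 270,549.8746.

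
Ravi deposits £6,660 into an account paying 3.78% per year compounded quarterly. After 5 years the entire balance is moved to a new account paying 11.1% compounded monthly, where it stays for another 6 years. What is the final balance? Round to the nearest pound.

Phase 1: 6,660·(1 + 0.00945)^20 ≈ 8,038.4160.
Phase 2: 8,038.4160·(1 + 0.00925)^72 ≈ 15,598.4361.

£15,598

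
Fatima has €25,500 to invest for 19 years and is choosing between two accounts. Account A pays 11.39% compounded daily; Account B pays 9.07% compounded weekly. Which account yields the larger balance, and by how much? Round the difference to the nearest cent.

Account A, by €79,285.63

A: (1 + 0.1139/365)^6935 ≈ 8.70382349533, so 25,500 × 8.70382349533 ≈ 221,947.4991.
B: (1 + 0.0907/52)^988 ≈ 5.59458311604, so 25,500 × 5.59458311604 ≈ 142,661.8695.
Difference ≈ 79,285.6297 in favor of A.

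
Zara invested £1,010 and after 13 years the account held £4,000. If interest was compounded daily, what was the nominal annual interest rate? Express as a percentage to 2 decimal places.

10.59%

(1 + r/365)^4745 = 4,000/1,010 = 3.9604.
1 + r/365 = 3.9604^(1/4745) ≈ 1.00029, so r/365 ≈ 0.000290104.
r ≈ 365·0.000290104 = 10.58880%.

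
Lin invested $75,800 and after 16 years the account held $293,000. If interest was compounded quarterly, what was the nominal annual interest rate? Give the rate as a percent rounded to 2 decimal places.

(1 + r/4)^64 = 293,000/75,800 = 3.86544.
1 + r/4 = 3.86544^(1/64) ≈ 1.021351, so r/4 ≈ 0.0213509.
r ≈ 4·0.0213509 = 8.54036%.

8.54%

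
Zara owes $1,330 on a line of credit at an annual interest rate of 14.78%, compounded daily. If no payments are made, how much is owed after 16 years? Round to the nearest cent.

$14,146.97

Periodic rate = 14.78%/365 = 0.000404932; periods = 365·16 = 5840.
A = 1,330·(1 + 0.1478/365)^5840 ≈ 1,330·10.636817566 ≈ 14,146.9674.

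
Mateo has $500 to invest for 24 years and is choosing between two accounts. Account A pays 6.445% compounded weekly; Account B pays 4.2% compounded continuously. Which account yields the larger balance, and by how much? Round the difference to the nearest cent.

Account A growth factor: (1 + 0.06445/52)^1248 ≈ 4.691921601; balance ≈ 2,345.9608.
Account B growth factor: e^(0.042·24) = e^1.008 ≈ 2.740115301; balance ≈ 1,370.0577.
Account A is larger by 975.9032.

Account A, by $975.90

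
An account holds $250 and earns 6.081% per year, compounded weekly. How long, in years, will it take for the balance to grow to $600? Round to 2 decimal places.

We need (1 + 0.00116942)^(52t) = 2.4, so 52t = ln 2.4 / ln 1.001169 ≈ 749.0707.
t ≈ 749.0707/52 = 14.4052 years.

14.41 years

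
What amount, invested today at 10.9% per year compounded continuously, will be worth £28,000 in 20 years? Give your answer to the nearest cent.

P = A·e^(−rt) = 28,000·e^(−2.18).
e^(−2.18) ≈ 0.11304153064, so P ≈ 3,165.1629.

£3,165.16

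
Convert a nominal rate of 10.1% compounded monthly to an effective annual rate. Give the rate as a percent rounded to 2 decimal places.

One year is 12 periods at 0.00841667 each: (1 + 0.00841667)^12 ≈ 1.105809.
EAR = 1.105809 − 1 ≈ 10.58091%.

10.58%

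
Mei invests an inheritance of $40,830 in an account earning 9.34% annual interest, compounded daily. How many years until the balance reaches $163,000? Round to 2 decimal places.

14.82 years

(1 + 0.00025589)^(365t) = 163,000/40,830 = 3.9922.
365t·ln(1 + 0.00025589) = ln(3.9922); 365t = 1.3843/0.000255858 ≈ 5410.5592.
t ≈ 14.8234 years.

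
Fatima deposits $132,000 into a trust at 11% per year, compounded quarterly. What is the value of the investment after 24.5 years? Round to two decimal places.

$1,884,487.78

Periodic rate = 11%/4 = 0.0275; periods = 4·24.5 = 98.
A = 132,000·(1 + 0.0275)^98 ≈ 132,000·14.27642255331 ≈ 1,884,487.7770.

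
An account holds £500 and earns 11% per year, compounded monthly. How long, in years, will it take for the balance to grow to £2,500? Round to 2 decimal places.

We need (1 + 0.00916667)^(12t) = 5, so 12t = ln 5 / ln 1.009167 ≈ 176.3785.
t ≈ 176.3785/12 = 14.6982 years.

14.70 years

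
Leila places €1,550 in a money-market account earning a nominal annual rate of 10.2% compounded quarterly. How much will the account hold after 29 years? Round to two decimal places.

€28,765.29

Growth factor = (1 + 0.0255)^116 ≈ 18.558253626.
A ≈ 1,550 × 18.558253626 ≈ 28,765.2931.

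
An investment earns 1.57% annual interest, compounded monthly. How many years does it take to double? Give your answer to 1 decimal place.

44.2 years

(1 + 0.00130833)^(12t) = 2.
12t = ln 2 / ln(1 + 0.00130833) ≈ 0.69315/0.00130748 ≈ 530.1405.
t ≈ 44.1784.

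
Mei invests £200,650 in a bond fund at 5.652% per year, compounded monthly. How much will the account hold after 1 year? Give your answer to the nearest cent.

Periodic rate = 5.652%/12 = 0.00471; periods = 12·1 = 12.
A = 200,650·(1 + 0.00471)^12 ≈ 200,650·1.05800738322 ≈ 212,289.1814.

£212,289.18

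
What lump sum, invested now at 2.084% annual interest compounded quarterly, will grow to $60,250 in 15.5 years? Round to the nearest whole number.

Periodic rate = 2.084%/4 = 0.00521; 62 periods.
P = 60,250/(1 + 0.00521)^62 ≈ 60,250/1.3801351708 ≈ 43,655.1443.

$43,655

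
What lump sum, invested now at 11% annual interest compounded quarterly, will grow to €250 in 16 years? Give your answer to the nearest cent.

Growth factor = (1 + 0.0275)^64 ≈ 5.67593162.
P = 250/5.67593162 ≈ 44.0456.

€44.05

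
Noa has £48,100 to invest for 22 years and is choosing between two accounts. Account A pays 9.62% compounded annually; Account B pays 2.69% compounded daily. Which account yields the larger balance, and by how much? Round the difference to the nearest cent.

Account A, by £275,918.29

Account A growth factor: (1 + 0.0962)^22 ≈ 7.54354612532; balance ≈ 362,844.5686.
Account B growth factor: (1 + 0.0269/365)^8030 ≈ 1.8071991099; balance ≈ 86,926.2772.
Account A is larger by 275,918.2914.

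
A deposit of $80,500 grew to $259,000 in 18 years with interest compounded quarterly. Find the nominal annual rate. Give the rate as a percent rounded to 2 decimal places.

(1 + r/4)^72 = 259,000/80,500 = 3.21739.
1 + r/4 = 3.21739^(1/72) ≈ 1.016363, so r/4 ≈ 0.0163626.
r ≈ 4·0.0163626 = 6.54503%.

6.55%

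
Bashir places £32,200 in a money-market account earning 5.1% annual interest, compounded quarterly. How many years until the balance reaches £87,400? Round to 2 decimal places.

19.70 years

(1 + 0.01275)^(4t) = 87,400/32,200 = 2.7143.
4t·ln(1 + 0.01275) = ln(2.7143); 4t = 0.99853/0.0126694 ≈ 78.8142.
t ≈ 19.7035 years.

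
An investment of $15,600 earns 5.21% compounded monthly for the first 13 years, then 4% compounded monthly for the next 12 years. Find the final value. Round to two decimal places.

After 13 years at 5.21%: 15,600 × 1.9656715379 ≈ 30,664.4760.
Then 12 years at 4%: 30,664.4760 × 1.6147849232 ≈ 49,516.5335.

$49,516.53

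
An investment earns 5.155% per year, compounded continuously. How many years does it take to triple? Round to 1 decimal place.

e^(0.05155t) = 3, so 0.05155t = ln 3 ≈ 1.0986.
t ≈ 1.0986/0.05155 ≈ 21.3116.

21.3 years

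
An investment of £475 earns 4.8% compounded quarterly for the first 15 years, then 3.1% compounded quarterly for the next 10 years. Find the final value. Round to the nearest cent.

Phase 1: 475·(1 + 0.012)^60 ≈ 971.6825.
Phase 2: 971.6825·(1 + 0.00775)^40 ≈ 1,323.2339.

£1,323.23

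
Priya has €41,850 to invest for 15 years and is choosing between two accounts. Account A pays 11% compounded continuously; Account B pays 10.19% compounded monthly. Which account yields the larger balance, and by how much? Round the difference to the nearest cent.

A: e^(0.11·15) = e^1.65 ≈ 5.20697982718, so 41,850 × 5.20697982718 ≈ 217,912.1058.
B: (1 + 0.1019/12)^180 ≈ 4.58159298319, so 41,850 × 4.58159298319 ≈ 191,739.6663.
Difference ≈ 26,172.4394 in favor of A.

Account A, by €26,172.44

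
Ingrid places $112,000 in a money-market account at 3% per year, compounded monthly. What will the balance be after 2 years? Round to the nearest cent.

$118,916.79

Growth factor = (1 + 0.0025)^24 ≈ 1.06175704426.
A ≈ 112,000 × 1.06175704426 ≈ 118,916.7890.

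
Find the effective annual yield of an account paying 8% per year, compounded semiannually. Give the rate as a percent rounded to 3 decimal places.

8.160%

One year is 2 periods at 0.04 each: (1 + 0.04)^2 ≈ 1.0816.
EAR = 1.0816 − 1 ≈ 8.16000%.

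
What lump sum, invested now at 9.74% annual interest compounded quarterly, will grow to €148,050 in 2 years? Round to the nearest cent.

€122,129.74

Periodic rate = 9.74%/4 = 0.02435; 8 periods.
P = 148,050/(1 + 0.02435)^8 ≈ 148,050/1.21223543338 ≈ 122,129.7414.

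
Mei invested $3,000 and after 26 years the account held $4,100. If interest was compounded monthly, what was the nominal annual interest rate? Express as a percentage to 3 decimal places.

1.202%

The 312-period growth factor is 4,100/3,000 = 1.36667.
r/12 = 1.36667^(1/312) − 1 ≈ 0.0010017, so r ≈ 12·0.0010017 = 1.20204%.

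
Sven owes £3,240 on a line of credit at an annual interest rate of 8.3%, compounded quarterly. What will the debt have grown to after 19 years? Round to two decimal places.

Periodic rate = 8.3%/4 = 0.02075; periods = 4·19 = 76.
A = 3,240·(1 + 0.02075)^76 ≈ 3,240·4.7629227005 ≈ 15,431.8695.

£15,431.87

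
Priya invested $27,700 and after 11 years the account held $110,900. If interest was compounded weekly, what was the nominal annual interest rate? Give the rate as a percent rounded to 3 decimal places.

12.626%

The 572-period growth factor is 110,900/27,700 = 4.00361.
r/52 = 4.00361^(1/572) − 1 ≈ 0.00242811, so r ≈ 52·0.00242811 = 12.62618%.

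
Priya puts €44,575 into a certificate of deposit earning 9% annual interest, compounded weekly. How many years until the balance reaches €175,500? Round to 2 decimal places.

15.24 years

We need (1 + 0.00173077)^(52t) = 3.9372, so 52t = ln 3.9372 / ln 1.001731 ≈ 792.5098.
t ≈ 792.5098/52 = 15.2406 years.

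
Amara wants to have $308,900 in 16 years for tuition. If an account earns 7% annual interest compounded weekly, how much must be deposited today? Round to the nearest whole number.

$100,864

Growth factor = (1 + 0.07/52)^832 ≈ 3.06254671519.
P = 308,900/3.06254671519 ≈ 100,863.7676.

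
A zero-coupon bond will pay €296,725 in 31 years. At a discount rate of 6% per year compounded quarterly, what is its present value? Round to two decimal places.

€46,834.39

Periodic rate = 6%/4 = 0.015; 124 periods.
P = 296,725/(1 + 0.015)^124 ≈ 296,725/6.33562171859 ≈ 46,834.3934.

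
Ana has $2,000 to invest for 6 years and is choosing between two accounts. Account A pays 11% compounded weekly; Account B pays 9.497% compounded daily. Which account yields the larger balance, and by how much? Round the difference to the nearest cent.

A: (1 + 0.11/52)^312 ≈ 1.933444072, so 2,000 × 1.933444072 ≈ 3,866.8881.
B: (1 + 0.09497/365)^2190 ≈ 1.767817759, so 2,000 × 1.767817759 ≈ 3,535.6355.
Difference ≈ 331.2526 in favor of A.

Account A, by $331.25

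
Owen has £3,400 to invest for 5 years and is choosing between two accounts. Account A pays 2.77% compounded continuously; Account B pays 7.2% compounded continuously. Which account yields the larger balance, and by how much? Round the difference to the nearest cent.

Account B, by £968.25

Account A growth factor: e^(0.0277·5) = e^0.1385 ≈ 1.148549682; balance ≈ 3,905.0689.
Account B growth factor: e^(0.072·5) = e^0.36 ≈ 1.433329415; balance ≈ 4,873.3200.
Account B is larger by 968.2511.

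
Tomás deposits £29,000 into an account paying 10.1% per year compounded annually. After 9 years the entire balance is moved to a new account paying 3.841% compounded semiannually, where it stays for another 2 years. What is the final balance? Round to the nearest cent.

£74,392.65

After 9 years at 10.1%: 29,000 × 2.3773102931 ≈ 68,941.9985.
Then 2 years at 3.841%: 68,941.9985 × 1.0790614619 ≈ 74,392.6537.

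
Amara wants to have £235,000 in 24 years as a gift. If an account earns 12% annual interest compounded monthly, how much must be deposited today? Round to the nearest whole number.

Periodic rate = 12%/12 = 0.01; 288 periods.
P = 235,000/(1 + 0.01)^288 ≈ 235,000/17.5612590533 ≈ 13,381.7285.

£13,382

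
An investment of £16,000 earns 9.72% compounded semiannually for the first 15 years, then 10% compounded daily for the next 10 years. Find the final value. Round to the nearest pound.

£180,572

Phase 1: 16,000·(1 + 0.0486)^30 ≈ 66,437.8522.
Phase 2: 66,437.8522·(1 + 0.1/365)^3650 ≈ 180,572.0732.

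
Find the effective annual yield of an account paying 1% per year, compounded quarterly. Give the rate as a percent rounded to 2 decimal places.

One year is 4 periods at 0.0025 each: (1 + 0.0025)^4 ≈ 1.010038.
EAR = 1.010038 − 1 ≈ 1.00376%.

1.00%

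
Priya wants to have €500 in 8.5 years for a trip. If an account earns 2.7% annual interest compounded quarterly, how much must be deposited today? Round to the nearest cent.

Growth factor = (1 + 0.00675)^34 ≈ 1.25700123.
P = 500/1.25700123 ≈ 397.7721.

€397.77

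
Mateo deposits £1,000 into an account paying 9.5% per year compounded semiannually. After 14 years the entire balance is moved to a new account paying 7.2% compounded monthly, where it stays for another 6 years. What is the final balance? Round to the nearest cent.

Phase 1: 1,000·(1 + 0.0475)^28 ≈ 3,667.0167.
Phase 2: 3,667.0167·(1 + 0.006)^72 ≈ 5,641.1480.

£5,641.15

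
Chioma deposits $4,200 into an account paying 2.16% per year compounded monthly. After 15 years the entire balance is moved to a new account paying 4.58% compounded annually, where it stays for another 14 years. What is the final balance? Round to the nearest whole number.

After 15 years at 2.16%: 4,200 × 1.382244669 ≈ 5,805.4276.
Then 14 years at 4.58%: 5,805.4276 × 1.8718925891 ≈ 10,867.1369.

$10,867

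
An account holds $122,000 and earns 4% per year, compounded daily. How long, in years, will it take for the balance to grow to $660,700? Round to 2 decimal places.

42.23 years

(1 + 0.000109589)^(365t) = 660,700/122,000 = 5.4156.
365t·ln(1 + 0.000109589) = ln(5.4156); 365t = 1.6893/0.000109583 ≈ 15415.5140.
t ≈ 42.2343 years.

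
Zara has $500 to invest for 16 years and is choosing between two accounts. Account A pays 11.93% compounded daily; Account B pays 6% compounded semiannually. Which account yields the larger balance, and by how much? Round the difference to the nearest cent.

Account A, by $2,083.90

A: (1 + 0.1193/365)^5840 ≈ 6.742886673, so 500 × 6.742886673 ≈ 3,371.4433.
B: (1 + 0.03)^32 ≈ 2.575082756, so 500 × 2.575082756 ≈ 1,287.5414.
Difference ≈ 2,083.9020 in favor of A.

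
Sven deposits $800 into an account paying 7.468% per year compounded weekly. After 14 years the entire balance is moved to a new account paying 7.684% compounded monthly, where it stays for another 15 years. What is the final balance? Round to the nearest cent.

$7,174.63

After 14 years at 7.468%: 800 × 2.842744487 ≈ 2,274.1956.
Then 15 years at 7.684%: 2,274.1956 × 3.154801055 ≈ 7,174.6346.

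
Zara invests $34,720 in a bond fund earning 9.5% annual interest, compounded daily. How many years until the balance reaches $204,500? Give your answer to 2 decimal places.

We need (1 + 0.000260274)^(365t) = 5.89, so 365t = ln 5.89 / ln 1.00026 ≈ 6813.9078.
t ≈ 6813.9078/365 = 18.6682 years.

18.67 years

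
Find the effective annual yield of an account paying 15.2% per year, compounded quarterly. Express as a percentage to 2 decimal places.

16.09%

One year is 4 periods at 0.038 each: (1 + 0.038)^4 ≈ 1.160886.
EAR = 1.160886 − 1 ≈ 16.08856%.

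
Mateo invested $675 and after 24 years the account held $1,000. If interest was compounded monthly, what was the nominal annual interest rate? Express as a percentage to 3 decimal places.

The 288-period growth factor is 1,000/675 = 1.48148.
r/12 = 1.48148^(1/288) − 1 ≈ 0.00136566, so r ≈ 12·0.00136566 = 1.63880%.

1.639%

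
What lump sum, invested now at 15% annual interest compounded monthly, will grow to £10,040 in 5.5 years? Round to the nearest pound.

£4,422

Periodic rate = 15%/12 = 0.0125; 66 periods.
P = 10,040/(1 + 0.0125)^66 ≈ 10,040/2.2702417416 ≈ 4,422.4365.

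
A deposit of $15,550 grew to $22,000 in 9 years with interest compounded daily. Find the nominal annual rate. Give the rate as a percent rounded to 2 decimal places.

The 3285-period growth factor is 22,000/15,550 = 1.41479.
r/365 = 1.41479^(1/3285) − 1 ≈ 0.000105632, so r ≈ 365·0.000105632 = 3.85556%.

3.86%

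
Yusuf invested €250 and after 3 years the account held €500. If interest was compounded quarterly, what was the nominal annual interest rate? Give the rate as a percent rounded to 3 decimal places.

(1 + r/4)^12 = 500/250 = 2.
1 + r/4 = 2^(1/12) ≈ 1.059463, so r/4 ≈ 0.0594631.
r ≈ 4·0.0594631 = 23.78524%.

23.785%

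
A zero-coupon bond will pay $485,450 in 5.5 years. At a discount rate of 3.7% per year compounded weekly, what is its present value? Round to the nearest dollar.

$396,093

Periodic rate = 3.7%/52 = 0.000711538; 286 periods.
P = 485,450/(1 + 0.037/52)^286 ≈ 485,450/1.22559646449 ≈ 396,092.8528.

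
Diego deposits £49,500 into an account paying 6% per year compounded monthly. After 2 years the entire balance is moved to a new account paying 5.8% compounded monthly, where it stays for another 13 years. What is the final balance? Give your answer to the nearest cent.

After 2 years at 6%: 49,500 × 1.12715977621 ≈ 55,794.4089.
Then 13 years at 5.8%: 55,794.4089 × 2.12162792585 ≈ 118,374.9761.

£118,374.98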